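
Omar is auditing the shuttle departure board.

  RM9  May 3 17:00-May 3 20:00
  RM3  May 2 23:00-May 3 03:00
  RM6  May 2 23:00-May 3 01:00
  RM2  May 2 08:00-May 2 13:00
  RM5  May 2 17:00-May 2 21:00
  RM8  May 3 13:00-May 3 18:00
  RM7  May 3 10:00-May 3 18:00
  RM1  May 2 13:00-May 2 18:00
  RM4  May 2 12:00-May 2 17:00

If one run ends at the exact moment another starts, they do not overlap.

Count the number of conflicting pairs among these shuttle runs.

Sorted by start: RM2, RM4, RM1, RM5, RM3, RM6, RM7, RM8, RM9.
RM4 starts before RM2 ends → RM2 and RM4 overlap.
RM1 starts exactly when RM2 ends (back-to-back, no overlap); RM2 is clear from here.
RM1 starts before RM4 ends → RM4 and RM1 overlap.
RM5 starts exactly when RM4 ends (back-to-back, no overlap); RM4 is clear from here.
RM5 starts before RM1 ends → RM1 and RM5 overlap.
RM3 starts after RM1 ends; RM1 is clear from here.
RM3 starts after RM5 ends; RM5 is clear from here.
RM6 starts before RM3 ends → RM3 and RM6 overlap.
RM7 starts after RM3 ends; RM3 is clear from here.
RM7 starts after RM6 ends; RM6 is clear from here.
RM8 starts before RM7 ends → RM7 and RM8 overlap.
RM9 starts before RM7 ends → RM7 and RM9 overlap.
RM9 starts before RM8 ends → RM8 and RM9 overlap.
Overlapping pairs: RM1 & RM4, RM1 & RM5, RM2 & RM4, RM3 & RM6, RM7 & RM8, RM7 & RM9, RM8 & RM9 — 7 in total.

7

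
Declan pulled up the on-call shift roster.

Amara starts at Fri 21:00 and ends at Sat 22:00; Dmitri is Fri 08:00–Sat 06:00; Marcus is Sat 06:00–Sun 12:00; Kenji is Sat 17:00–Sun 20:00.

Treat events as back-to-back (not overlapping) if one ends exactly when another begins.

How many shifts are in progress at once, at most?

3

Sort all start/end points and keep a running count:
Fri 08:00 start Dmitri → 1
Fri 21:00 start Amara → 2
Sat 06:00 end Dmitri → 1
Sat 06:00 start Marcus → 2
Sat 17:00 start Kenji → 3
Sat 22:00 end Amara → 2
Sun 12:00 end Marcus → 1
Sun 20:00 end Kenji → 0
Peak is 3, at Sat 17:00 (Amara, Kenji, Marcus).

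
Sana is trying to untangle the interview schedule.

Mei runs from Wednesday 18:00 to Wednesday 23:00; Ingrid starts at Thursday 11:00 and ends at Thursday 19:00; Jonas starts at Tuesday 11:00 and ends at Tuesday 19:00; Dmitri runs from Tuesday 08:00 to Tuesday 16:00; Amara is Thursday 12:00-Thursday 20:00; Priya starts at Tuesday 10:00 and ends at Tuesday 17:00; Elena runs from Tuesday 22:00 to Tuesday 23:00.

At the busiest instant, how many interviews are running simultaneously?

3

Walk through starts and ends in time order (an end at T is processed before a start at T):
Tuesday 08:00 start Dmitri → 1
Tuesday 10:00 start Priya → 2
Tuesday 11:00 start Jonas → 3
Tuesday 16:00 end Dmitri → 2
Tuesday 17:00 end Priya → 1
Tuesday 19:00 end Jonas → 0
Tuesday 22:00 start Elena → 1
Tuesday 23:00 end Elena → 0
Wednesday 18:00 start Mei → 1
Wednesday 23:00 end Mei → 0
Thursday 11:00 start Ingrid → 1
Thursday 12:00 start Amara → 2
Thursday 19:00 end Ingrid → 1
Thursday 20:00 end Amara → 0
Peak is 3, at Tuesday 11:00 (Dmitri, Jonas, Priya).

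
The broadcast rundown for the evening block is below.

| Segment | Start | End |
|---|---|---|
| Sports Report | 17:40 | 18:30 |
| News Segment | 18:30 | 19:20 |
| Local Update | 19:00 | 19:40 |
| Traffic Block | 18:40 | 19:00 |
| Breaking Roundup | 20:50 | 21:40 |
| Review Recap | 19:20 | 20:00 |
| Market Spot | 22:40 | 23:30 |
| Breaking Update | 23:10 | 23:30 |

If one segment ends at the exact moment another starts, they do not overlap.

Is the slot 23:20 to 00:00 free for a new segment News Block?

Sports Report: ends 18:30 at or before News Block starts 23:20 → clear.
News Segment: ends 19:20 at or before News Block starts 23:20 → clear.
Traffic Block: ends 19:00 at or before News Block starts 23:20 → clear.
Local Update: ends 19:40 at or before News Block starts 23:20 → clear.
Review Recap: ends 20:00 at or before News Block starts 23:20 → clear.
Breaking Roundup: ends 21:40 at or before News Block starts 23:20 → clear.
Market Spot: starts 22:40 before News Block ends 00:00, and ends 23:30 after News Block starts 23:20 → overlap.
Breaking Update: starts 23:10 before News Block ends 00:00, and ends 23:30 after News Block starts 23:20 → overlap.
News Block overlaps Market Spot, Breaking Update.

No — it overlaps Breaking Update, Market Spot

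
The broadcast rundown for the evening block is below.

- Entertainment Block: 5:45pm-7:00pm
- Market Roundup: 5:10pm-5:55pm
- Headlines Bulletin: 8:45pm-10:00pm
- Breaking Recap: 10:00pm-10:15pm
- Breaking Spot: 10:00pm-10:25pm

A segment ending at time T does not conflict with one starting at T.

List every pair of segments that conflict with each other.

Sorted by start: Market Roundup, Entertainment Block, Headlines Bulletin, Breaking Recap, Breaking Spot.
Entertainment Block starts before Market Roundup ends → Market Roundup and Entertainment Block overlap.
Headlines Bulletin starts after Market Roundup ends; Market Roundup is clear from here.
Headlines Bulletin starts after Entertainment Block ends; Entertainment Block is clear from here.
Breaking Recap starts exactly when Headlines Bulletin ends (back-to-back, no overlap); Headlines Bulletin is clear from here.
Breaking Spot starts before Breaking Recap ends → Breaking Recap and Breaking Spot overlap.

Breaking Recap & Breaking Spot, Entertainment Block & Market Roundup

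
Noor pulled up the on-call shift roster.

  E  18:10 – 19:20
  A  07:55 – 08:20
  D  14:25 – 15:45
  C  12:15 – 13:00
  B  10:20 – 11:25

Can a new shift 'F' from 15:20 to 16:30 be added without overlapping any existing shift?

No — it overlaps D

A: ends 08:20 at or before F starts 15:20 → clear.
B: ends 11:25 at or before F starts 15:20 → clear.
C: ends 13:00 at or before F starts 15:20 → clear.
D: starts 14:25 before F ends 16:30, and ends 15:45 after F starts 15:20 → overlap.
E: starts 18:10 at or after F ends 16:30 → clear.
F overlaps D.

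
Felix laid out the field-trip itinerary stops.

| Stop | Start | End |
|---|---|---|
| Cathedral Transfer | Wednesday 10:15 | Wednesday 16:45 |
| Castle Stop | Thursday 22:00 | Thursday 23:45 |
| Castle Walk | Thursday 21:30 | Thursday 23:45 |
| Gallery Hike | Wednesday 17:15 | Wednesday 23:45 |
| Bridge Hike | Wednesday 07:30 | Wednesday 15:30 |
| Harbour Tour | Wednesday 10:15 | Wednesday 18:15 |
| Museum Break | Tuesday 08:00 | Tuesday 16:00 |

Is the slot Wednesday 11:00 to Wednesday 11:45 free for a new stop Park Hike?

Museum Break: ends Tuesday 16:00 at or before Park Hike starts Wednesday 11:00 → clear.
Bridge Hike: starts Wednesday 07:30 before Park Hike ends Wednesday 11:45, and ends Wednesday 15:30 after Park Hike starts Wednesday 11:00 → overlap.
Harbour Tour: starts Wednesday 10:15 before Park Hike ends Wednesday 11:45, and ends Wednesday 18:15 after Park Hike starts Wednesday 11:00 → overlap.
Cathedral Transfer: starts Wednesday 10:15 before Park Hike ends Wednesday 11:45, and ends Wednesday 16:45 after Park Hike starts Wednesday 11:00 → overlap.
Gallery Hike: starts Wednesday 17:15 at or after Park Hike ends Wednesday 11:45 → clear.
Castle Walk: starts Thursday 21:30 at or after Park Hike ends Wednesday 11:45 → clear.
Castle Stop: starts Thursday 22:00 at or after Park Hike ends Wednesday 11:45 → clear.
Park Hike overlaps Bridge Hike, Harbour Tour, Cathedral Transfer.

No — it overlaps Bridge Hike, Cathedral Transfer, Harbour Tour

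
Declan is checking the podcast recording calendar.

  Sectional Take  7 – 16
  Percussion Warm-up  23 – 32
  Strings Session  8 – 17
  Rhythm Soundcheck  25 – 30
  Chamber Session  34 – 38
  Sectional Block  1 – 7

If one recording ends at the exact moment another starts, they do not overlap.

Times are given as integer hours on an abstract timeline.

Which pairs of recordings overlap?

Percussion Warm-up & Rhythm Soundcheck, Sectional Take & Strings Session

Two intervals overlap when each starts before the other ends.
Sorted by start: Sectional Block, Sectional Take, Strings Session, Percussion Warm-up, Rhythm Soundcheck, Chamber Session.
Sectional Take starts exactly when Sectional Block ends (back-to-back, no overlap), so Sectional Block has no further overlaps.
Strings Session starts before Sectional Take ends → Sectional Take and Strings Session overlap.
Percussion Warm-up starts after Sectional Take ends, so Sectional Take has no further overlaps.
Percussion Warm-up starts after Strings Session ends, so Strings Session has no further overlaps.
Rhythm Soundcheck starts before Percussion Warm-up ends → Percussion Warm-up and Rhythm Soundcheck overlap.
Chamber Session starts after Percussion Warm-up ends.
Chamber Session starts after Rhythm Soundcheck ends.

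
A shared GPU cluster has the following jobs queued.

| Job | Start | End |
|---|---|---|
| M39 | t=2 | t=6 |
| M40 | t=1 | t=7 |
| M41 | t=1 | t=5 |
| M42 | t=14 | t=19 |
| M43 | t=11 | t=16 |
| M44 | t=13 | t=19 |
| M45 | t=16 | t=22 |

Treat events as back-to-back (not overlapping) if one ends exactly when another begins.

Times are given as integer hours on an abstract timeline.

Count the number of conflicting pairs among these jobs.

Check each pair: they overlap iff neither finishes before the other starts.
Sorted by start: M40, M41, M39, M43, M44, M42, M45.
M41 starts before M40 ends → M40 and M41 overlap.
M39 starts before M40 ends → M40 and M39 overlap.
M43 starts after M40 ends, so M40 has no further overlaps.
M39 starts before M41 ends → M41 and M39 overlap.
M43 starts after M41 ends, so M41 has no further overlaps.
M43 starts after M39 ends, so M39 has no further overlaps.
M44 starts before M43 ends → M43 and M44 overlap.
M42 starts before M43 ends → M43 and M42 overlap.
M45 starts exactly when M43 ends (back-to-back, no overlap).
M42 starts before M44 ends → M44 and M42 overlap.
M45 starts before M44 ends → M44 and M45 overlap.
M45 starts before M42 ends → M42 and M45 overlap.
Overlapping pairs: M39 & M40, M39 & M41, M40 & M41, M42 & M43, M42 & M44, M42 & M45, M43 & M44, M44 & M45 — 8 in total.

8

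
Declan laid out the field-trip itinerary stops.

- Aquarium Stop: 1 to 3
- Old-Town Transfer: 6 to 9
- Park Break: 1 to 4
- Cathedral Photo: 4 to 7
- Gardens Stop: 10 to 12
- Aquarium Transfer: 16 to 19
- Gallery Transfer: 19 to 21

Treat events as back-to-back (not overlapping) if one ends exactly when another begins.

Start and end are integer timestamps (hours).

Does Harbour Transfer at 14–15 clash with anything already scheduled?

Aquarium Stop: ends 3 at or before Harbour Transfer starts 14 → clear.
Park Break: ends 4 at or before Harbour Transfer starts 14 → clear.
Cathedral Photo: ends 7 at or before Harbour Transfer starts 14 → clear.
Old-Town Transfer: ends 9 at or before Harbour Transfer starts 14 → clear.
Gardens Stop: ends 12 at or before Harbour Transfer starts 14 → clear.
Aquarium Transfer: starts 16 at or after Harbour Transfer ends 15 → clear.
Gallery Transfer: starts 19 at or after Harbour Transfer ends 15 → clear.

No — it doesn't clash with anything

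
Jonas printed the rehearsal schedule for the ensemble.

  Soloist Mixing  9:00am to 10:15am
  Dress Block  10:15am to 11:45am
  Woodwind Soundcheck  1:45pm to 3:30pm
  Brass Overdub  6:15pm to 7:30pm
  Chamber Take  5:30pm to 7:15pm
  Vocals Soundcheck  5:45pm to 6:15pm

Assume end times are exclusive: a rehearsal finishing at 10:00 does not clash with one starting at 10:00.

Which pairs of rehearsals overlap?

Check each pair: they overlap iff neither finishes before the other starts.
Sorted by start: Soloist Mixing, Dress Block, Woodwind Soundcheck, Chamber Take, Vocals Soundcheck, Brass Overdub.
Dress Block starts exactly when Soloist Mixing ends (back-to-back, no overlap), so Soloist Mixing has no further overlaps.
Woodwind Soundcheck starts after Dress Block ends, so Dress Block has no further overlaps.
Chamber Take starts after Woodwind Soundcheck ends, so Woodwind Soundcheck has no further overlaps.
Vocals Soundcheck starts before Chamber Take ends → Chamber Take and Vocals Soundcheck overlap.
Brass Overdub starts before Chamber Take ends → Chamber Take and Brass Overdub overlap.
Brass Overdub starts exactly when Vocals Soundcheck ends (back-to-back, no overlap).

Brass Overdub & Chamber Take, Chamber Take & Vocals Soundcheck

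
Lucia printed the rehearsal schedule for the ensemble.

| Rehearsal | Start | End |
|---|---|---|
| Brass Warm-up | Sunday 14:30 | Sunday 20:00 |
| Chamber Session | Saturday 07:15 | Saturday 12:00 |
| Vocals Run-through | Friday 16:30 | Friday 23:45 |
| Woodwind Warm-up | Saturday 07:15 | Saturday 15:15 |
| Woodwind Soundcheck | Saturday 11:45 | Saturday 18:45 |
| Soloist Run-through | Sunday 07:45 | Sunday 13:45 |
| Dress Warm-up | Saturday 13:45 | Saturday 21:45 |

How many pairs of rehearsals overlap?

Sorted by start: Vocals Run-through, Chamber Session, Woodwind Warm-up, Woodwind Soundcheck, Dress Warm-up, Soloist Run-through, Brass Warm-up.
Chamber Session starts after Vocals Run-through ends, so nothing later overlaps Vocals Run-through either.
Woodwind Warm-up starts before Chamber Session ends → Chamber Session and Woodwind Warm-up overlap.
Woodwind Soundcheck starts before Chamber Session ends → Chamber Session and Woodwind Soundcheck overlap.
Dress Warm-up starts after Chamber Session ends, so nothing later overlaps Chamber Session either.
Woodwind Soundcheck starts before Woodwind Warm-up ends → Woodwind Warm-up and Woodwind Soundcheck overlap.
Dress Warm-up starts before Woodwind Warm-up ends → Woodwind Warm-up and Dress Warm-up overlap.
Soloist Run-through starts after Woodwind Warm-up ends, so nothing later overlaps Woodwind Warm-up either.
Dress Warm-up starts before Woodwind Soundcheck ends → Woodwind Soundcheck and Dress Warm-up overlap.
Soloist Run-through starts after Woodwind Soundcheck ends, so nothing later overlaps Woodwind Soundcheck either.
Soloist Run-through starts after Dress Warm-up ends, so nothing later overlaps Dress Warm-up either.
Brass Warm-up starts after Soloist Run-through ends.
Overlapping pairs: Chamber Session & Woodwind Soundcheck, Chamber Session & Woodwind Warm-up, Dress Warm-up & Woodwind Soundcheck, Dress Warm-up & Woodwind Warm-up, Woodwind Soundcheck & Woodwind Warm-up — 5 in total.

5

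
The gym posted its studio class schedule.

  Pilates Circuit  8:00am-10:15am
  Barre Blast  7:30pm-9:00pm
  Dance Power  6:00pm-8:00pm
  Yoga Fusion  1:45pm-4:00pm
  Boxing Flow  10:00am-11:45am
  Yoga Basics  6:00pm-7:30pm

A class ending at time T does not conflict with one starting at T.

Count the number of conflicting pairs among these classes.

3

Sorted by start: Pilates Circuit, Boxing Flow, Yoga Fusion, Yoga Basics, Dance Power, Barre Blast.
Boxing Flow starts before Pilates Circuit ends → Pilates Circuit and Boxing Flow overlap.
Yoga Fusion starts after Pilates Circuit ends; Pilates Circuit is clear from here.
Yoga Fusion starts after Boxing Flow ends; Boxing Flow is clear from here.
Yoga Basics starts after Yoga Fusion ends; Yoga Fusion is clear from here.
Dance Power starts before Yoga Basics ends → Yoga Basics and Dance Power overlap.
Barre Blast starts exactly when Yoga Basics ends (back-to-back, no overlap).
Barre Blast starts before Dance Power ends → Dance Power and Barre Blast overlap.
Overlapping pairs: Barre Blast & Dance Power, Boxing Flow & Pilates Circuit, Dance Power & Yoga Basics — 3 in total.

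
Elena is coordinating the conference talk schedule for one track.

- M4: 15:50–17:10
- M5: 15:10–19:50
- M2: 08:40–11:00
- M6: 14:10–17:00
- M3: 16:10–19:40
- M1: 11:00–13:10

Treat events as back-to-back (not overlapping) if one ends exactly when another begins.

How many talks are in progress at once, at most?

4

Sweep the timeline, counting +1 at each start and −1 at each end (ends before starts at a tie):
08:40 start M2 → 1
11:00 end M2 → 0
11:00 start M1 → 1
13:10 end M1 → 0
14:10 start M6 → 1
15:10 start M5 → 2
15:50 start M4 → 3
16:10 start M3 → 4
17:00 end M6 → 3
17:10 end M4 → 2
19:40 end M3 → 1
19:50 end M5 → 0
Peak is 4, at 16:10 (M3, M4, M5, M6).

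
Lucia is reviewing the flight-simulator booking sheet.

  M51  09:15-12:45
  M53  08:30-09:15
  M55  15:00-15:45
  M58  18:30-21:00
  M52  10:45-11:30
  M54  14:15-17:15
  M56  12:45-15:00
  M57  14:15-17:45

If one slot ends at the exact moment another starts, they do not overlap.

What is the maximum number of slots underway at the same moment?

3

Sweep the timeline, counting +1 at each start and −1 at each end (ends before starts at a tie):
08:30 start M53 → 1
09:15 end M53 → 0
09:15 start M51 → 1
10:45 start M52 → 2
11:30 end M52 → 1
12:45 end M51 → 0
12:45 start M56 → 1
14:15 start M54 → 2
14:15 start M57 → 3
15:00 end M56 → 2
15:00 start M55 → 3
15:45 end M55 → 2
17:15 end M54 → 1
17:45 end M57 → 0
18:30 start M58 → 1
21:00 end M58 → 0
Peak is 3, at 14:15 (M54, M56, M57).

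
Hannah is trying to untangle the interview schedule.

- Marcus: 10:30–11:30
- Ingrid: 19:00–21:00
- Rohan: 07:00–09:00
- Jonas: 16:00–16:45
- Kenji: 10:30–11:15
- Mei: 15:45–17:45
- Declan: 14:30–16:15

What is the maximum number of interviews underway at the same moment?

Sort all start/end points and keep a running count:
07:00 start Rohan → 1
09:00 end Rohan → 0
10:30 start Kenji → 1
10:30 start Marcus → 2
11:15 end Kenji → 1
11:30 end Marcus → 0
14:30 start Declan → 1
15:45 start Mei → 2
16:00 start Jonas → 3
16:15 end Declan → 2
16:45 end Jonas → 1
17:45 end Mei → 0
19:00 start Ingrid → 1
21:00 end Ingrid → 0
Peak is 3, at 16:00 (Declan, Jonas, Mei).

3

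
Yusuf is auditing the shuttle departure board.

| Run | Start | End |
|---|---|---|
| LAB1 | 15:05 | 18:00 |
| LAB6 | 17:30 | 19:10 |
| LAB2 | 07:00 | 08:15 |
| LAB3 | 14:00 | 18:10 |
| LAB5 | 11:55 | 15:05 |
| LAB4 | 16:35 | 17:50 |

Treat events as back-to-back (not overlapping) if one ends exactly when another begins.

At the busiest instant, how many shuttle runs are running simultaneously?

4

Sweep the timeline, counting +1 at each start and −1 at each end (ends before starts at a tie):
07:00 start LAB2 → 1
08:15 end LAB2 → 0
11:55 start LAB5 → 1
14:00 start LAB3 → 2
15:05 end LAB5 → 1
15:05 start LAB1 → 2
16:35 start LAB4 → 3
17:30 start LAB6 → 4
17:50 end LAB4 → 3
18:00 end LAB1 → 2
18:10 end LAB3 → 1
19:10 end LAB6 → 0
Peak is 4, at 17:30 (LAB1, LAB3, LAB4, LAB6).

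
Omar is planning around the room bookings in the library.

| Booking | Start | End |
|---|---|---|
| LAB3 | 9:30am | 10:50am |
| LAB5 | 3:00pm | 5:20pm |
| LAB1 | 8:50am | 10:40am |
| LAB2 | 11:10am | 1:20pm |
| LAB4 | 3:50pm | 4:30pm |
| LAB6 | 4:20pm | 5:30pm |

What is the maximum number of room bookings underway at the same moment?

3

Walk through starts and ends in time order (an end at T is processed before a start at T):
8:50am start LAB1 → 1
9:30am start LAB3 → 2
10:40am end LAB1 → 1
10:50am end LAB3 → 0
11:10am start LAB2 → 1
1:20pm end LAB2 → 0
3:00pm start LAB5 → 1
3:50pm start LAB4 → 2
4:20pm start LAB6 → 3
4:30pm end LAB4 → 2
5:20pm end LAB5 → 1
5:30pm end LAB6 → 0
Peak is 3, at 4:20pm (LAB4, LAB5, LAB6).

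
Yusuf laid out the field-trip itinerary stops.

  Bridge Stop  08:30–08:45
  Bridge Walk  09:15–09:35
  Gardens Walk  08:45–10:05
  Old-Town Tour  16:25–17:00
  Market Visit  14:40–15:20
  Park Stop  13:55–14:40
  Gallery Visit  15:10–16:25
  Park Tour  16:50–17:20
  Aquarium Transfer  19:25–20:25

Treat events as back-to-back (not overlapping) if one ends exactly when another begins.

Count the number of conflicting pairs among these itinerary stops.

Sorted by start: Bridge Stop, Gardens Walk, Bridge Walk, Park Stop, Market Visit, Gallery Visit, Old-Town Tour, Park Tour, Aquarium Transfer.
Gardens Walk starts exactly when Bridge Stop ends (back-to-back, no overlap) — done with Bridge Stop.
Bridge Walk starts before Gardens Walk ends → Gardens Walk and Bridge Walk overlap.
Park Stop starts after Gardens Walk ends — done with Gardens Walk.
Park Stop starts after Bridge Walk ends — done with Bridge Walk.
Market Visit starts exactly when Park Stop ends (back-to-back, no overlap) — done with Park Stop.
Gallery Visit starts before Market Visit ends → Market Visit and Gallery Visit overlap.
Old-Town Tour starts after Market Visit ends — done with Market Visit.
Old-Town Tour starts exactly when Gallery Visit ends (back-to-back, no overlap) — done with Gallery Visit.
Park Tour starts before Old-Town Tour ends → Old-Town Tour and Park Tour overlap.
Aquarium Transfer starts after Old-Town Tour ends.
Aquarium Transfer starts after Park Tour ends.
Overlapping pairs: Bridge Walk & Gardens Walk, Gallery Visit & Market Visit, Old-Town Tour & Park Tour — 3 in total.

3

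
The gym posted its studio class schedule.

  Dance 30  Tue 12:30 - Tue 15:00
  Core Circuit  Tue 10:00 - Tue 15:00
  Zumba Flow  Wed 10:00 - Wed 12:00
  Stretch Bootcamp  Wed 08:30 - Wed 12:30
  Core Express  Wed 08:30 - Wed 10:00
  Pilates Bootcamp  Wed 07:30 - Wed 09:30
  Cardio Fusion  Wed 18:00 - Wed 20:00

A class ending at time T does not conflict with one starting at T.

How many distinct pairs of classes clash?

Sorted by start: Core Circuit, Dance 30, Pilates Bootcamp, Stretch Bootcamp, Core Express, Zumba Flow, Cardio Fusion.
Dance 30 starts before Core Circuit ends → Core Circuit and Dance 30 overlap.
Pilates Bootcamp starts after Core Circuit ends, so nothing later overlaps Core Circuit either.
Pilates Bootcamp starts after Dance 30 ends, so nothing later overlaps Dance 30 either.
Stretch Bootcamp starts before Pilates Bootcamp ends → Pilates Bootcamp and Stretch Bootcamp overlap.
Core Express starts before Pilates Bootcamp ends → Pilates Bootcamp and Core Express overlap.
Zumba Flow starts after Pilates Bootcamp ends, so nothing later overlaps Pilates Bootcamp either.
Core Express starts before Stretch Bootcamp ends → Stretch Bootcamp and Core Express overlap.
Zumba Flow starts before Stretch Bootcamp ends → Stretch Bootcamp and Zumba Flow overlap.
Cardio Fusion starts after Stretch Bootcamp ends.
Zumba Flow starts exactly when Core Express ends (back-to-back, no overlap), so nothing later overlaps Core Express either.
Cardio Fusion starts after Zumba Flow ends.
Overlapping pairs: Core Circuit & Dance 30, Core Express & Pilates Bootcamp, Core Express & Stretch Bootcamp, Pilates Bootcamp & Stretch Bootcamp, Stretch Bootcamp & Zumba Flow — 5 in total.

5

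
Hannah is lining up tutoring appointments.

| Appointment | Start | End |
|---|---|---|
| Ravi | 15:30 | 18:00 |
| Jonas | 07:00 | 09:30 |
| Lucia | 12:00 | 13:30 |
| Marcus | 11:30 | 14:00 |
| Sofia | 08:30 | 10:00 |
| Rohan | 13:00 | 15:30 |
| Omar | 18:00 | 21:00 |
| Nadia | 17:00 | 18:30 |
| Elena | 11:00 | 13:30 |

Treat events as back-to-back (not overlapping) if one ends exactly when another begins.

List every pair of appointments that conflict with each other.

Sorted by start: Jonas, Sofia, Elena, Marcus, Lucia, Rohan, Ravi, Nadia, Omar.
Sofia starts before Jonas ends → Jonas and Sofia overlap.
Elena starts after Jonas ends; Jonas is clear from here.
Elena starts after Sofia ends; Sofia is clear from here.
Marcus starts before Elena ends → Elena and Marcus overlap.
Lucia starts before Elena ends → Elena and Lucia overlap.
Rohan starts before Elena ends → Elena and Rohan overlap.
Ravi starts after Elena ends; Elena is clear from here.
Lucia starts before Marcus ends → Marcus and Lucia overlap.
Rohan starts before Marcus ends → Marcus and Rohan overlap.
Ravi starts after Marcus ends; Marcus is clear from here.
Rohan starts before Lucia ends → Lucia and Rohan overlap.
Ravi starts after Lucia ends; Lucia is clear from here.
Ravi starts exactly when Rohan ends (back-to-back, no overlap); Rohan is clear from here.
Nadia starts before Ravi ends → Ravi and Nadia overlap.
Omar starts exactly when Ravi ends (back-to-back, no overlap).
Omar starts before Nadia ends → Nadia and Omar overlap.

Elena & Lucia, Elena & Marcus, Elena & Rohan, Jonas & Sofia, Lucia & Marcus, Lucia & Rohan, Marcus & Rohan, Nadia & Omar, Nadia & Ravi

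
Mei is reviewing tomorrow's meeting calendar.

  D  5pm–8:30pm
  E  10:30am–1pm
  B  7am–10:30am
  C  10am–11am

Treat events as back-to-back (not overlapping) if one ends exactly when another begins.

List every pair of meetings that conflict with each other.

B & C, C & E

Sorted by start: B, C, E, D.
C starts before B ends → B and C overlap.
E starts exactly when B ends (back-to-back, no overlap); B is clear from here.
E starts before C ends → C and E overlap.
D starts after C ends.
D starts after E ends.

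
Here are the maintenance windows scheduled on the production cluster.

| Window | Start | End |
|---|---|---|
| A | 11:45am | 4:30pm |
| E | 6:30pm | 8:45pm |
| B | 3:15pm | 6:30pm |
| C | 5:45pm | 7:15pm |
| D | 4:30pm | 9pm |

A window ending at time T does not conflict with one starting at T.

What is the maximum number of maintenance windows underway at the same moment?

Sweep the timeline, counting +1 at each start and −1 at each end (ends before starts at a tie):
11:45am start A → 1
3:15pm start B → 2
4:30pm end A → 1
4:30pm start D → 2
5:45pm start C → 3
6:30pm end B → 2
6:30pm start E → 3
7:15pm end C → 2
8:45pm end E → 1
9pm end D → 0
Peak is 3, at 5:45pm (B, C, D).

3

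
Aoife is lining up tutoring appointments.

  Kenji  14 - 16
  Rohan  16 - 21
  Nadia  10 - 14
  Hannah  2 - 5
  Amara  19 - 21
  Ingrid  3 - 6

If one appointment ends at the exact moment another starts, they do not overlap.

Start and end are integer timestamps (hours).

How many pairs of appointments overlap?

Check each pair: they overlap iff neither finishes before the other starts.
Sorted by start: Hannah, Ingrid, Nadia, Kenji, Rohan, Amara.
Ingrid starts before Hannah ends → Hannah and Ingrid overlap.
Nadia starts after Hannah ends — done with Hannah.
Nadia starts after Ingrid ends — done with Ingrid.
Kenji starts exactly when Nadia ends (back-to-back, no overlap) — done with Nadia.
Rohan starts exactly when Kenji ends (back-to-back, no overlap) — done with Kenji.
Amara starts before Rohan ends → Rohan and Amara overlap.
Overlapping pairs: Amara & Rohan, Hannah & Ingrid — 2 in total.

2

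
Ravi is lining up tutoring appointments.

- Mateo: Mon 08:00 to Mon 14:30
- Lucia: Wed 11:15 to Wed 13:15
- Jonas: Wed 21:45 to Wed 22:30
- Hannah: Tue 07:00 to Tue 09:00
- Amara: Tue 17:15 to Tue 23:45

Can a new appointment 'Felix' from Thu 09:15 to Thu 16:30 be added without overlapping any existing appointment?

Mateo: ends Mon 14:30 at or before Felix starts Thu 09:15 → clear.
Hannah: ends Tue 09:00 at or before Felix starts Thu 09:15 → clear.
Amara: ends Tue 23:45 at or before Felix starts Thu 09:15 → clear.
Lucia: ends Wed 13:15 at or before Felix starts Thu 09:15 → clear.
Jonas: ends Wed 22:30 at or before Felix starts Thu 09:15 → clear.

Yes — the slot is free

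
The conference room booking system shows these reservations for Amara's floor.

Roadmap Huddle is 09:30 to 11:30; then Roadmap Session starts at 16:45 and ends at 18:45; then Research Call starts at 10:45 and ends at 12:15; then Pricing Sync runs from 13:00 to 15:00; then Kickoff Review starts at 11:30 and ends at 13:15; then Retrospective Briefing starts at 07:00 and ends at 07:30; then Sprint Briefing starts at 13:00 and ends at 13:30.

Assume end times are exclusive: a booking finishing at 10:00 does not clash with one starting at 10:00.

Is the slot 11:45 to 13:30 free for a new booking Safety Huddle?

No — it overlaps Kickoff Review, Pricing Sync, Research Call, Sprint Briefing

Retrospective Briefing: ends 07:30 at or before Safety Huddle starts 11:45 → clear.
Roadmap Huddle: ends 11:30 at or before Safety Huddle starts 11:45 → clear.
Research Call: starts 10:45 before Safety Huddle ends 13:30, and ends 12:15 after Safety Huddle starts 11:45 → overlap.
Kickoff Review: starts 11:30 before Safety Huddle ends 13:30, and ends 13:15 after Safety Huddle starts 11:45 → overlap.
Sprint Briefing: starts 13:00 before Safety Huddle ends 13:30, and ends 13:30 after Safety Huddle starts 11:45 → overlap.
Pricing Sync: starts 13:00 before Safety Huddle ends 13:30, and ends 15:00 after Safety Huddle starts 11:45 → overlap.
Roadmap Session: starts 16:45 at or after Safety Huddle ends 13:30 → clear.
Safety Huddle overlaps Research Call, Sprint Briefing, Pricing Sync, Kickoff Review.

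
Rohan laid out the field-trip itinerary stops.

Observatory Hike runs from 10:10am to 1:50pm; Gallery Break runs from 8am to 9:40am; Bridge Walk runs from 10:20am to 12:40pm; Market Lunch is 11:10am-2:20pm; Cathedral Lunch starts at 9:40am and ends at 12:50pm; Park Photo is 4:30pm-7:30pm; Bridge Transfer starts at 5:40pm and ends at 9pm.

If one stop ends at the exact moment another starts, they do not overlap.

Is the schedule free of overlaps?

Sorted by start: Gallery Break, Cathedral Lunch, Observatory Hike, Bridge Walk, Market Lunch, Park Photo, Bridge Transfer.
Cathedral Lunch starts exactly when Gallery Break ends (back-to-back, no overlap) — done with Gallery Break.
Observatory Hike starts before Cathedral Lunch ends → Cathedral Lunch and Observatory Hike overlap.
That's a conflict, so the schedule is not conflict-free.

No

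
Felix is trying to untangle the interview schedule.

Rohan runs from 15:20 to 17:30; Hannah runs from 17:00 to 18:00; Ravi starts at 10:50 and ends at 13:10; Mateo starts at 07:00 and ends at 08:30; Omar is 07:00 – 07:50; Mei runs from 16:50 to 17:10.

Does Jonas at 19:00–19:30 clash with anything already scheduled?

No — it doesn't clash with anything

Omar: ends 07:50 at or before Jonas starts 19:00 → clear.
Mateo: ends 08:30 at or before Jonas starts 19:00 → clear.
Ravi: ends 13:10 at or before Jonas starts 19:00 → clear.
Rohan: ends 17:30 at or before Jonas starts 19:00 → clear.
Mei: ends 17:10 at or before Jonas starts 19:00 → clear.
Hannah: ends 18:00 at or before Jonas starts 19:00 → clear.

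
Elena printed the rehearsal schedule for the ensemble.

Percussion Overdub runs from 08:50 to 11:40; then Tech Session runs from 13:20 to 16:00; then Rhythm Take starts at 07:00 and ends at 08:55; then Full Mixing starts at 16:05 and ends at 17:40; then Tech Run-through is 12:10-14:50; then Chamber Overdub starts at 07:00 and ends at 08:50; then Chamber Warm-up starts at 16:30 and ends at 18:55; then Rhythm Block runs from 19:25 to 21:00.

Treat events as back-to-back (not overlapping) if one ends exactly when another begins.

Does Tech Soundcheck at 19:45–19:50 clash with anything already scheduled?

Yes — it overlaps Rhythm Block

Chamber Overdub: ends 08:50 at or before Tech Soundcheck starts 19:45 → clear.
Rhythm Take: ends 08:55 at or before Tech Soundcheck starts 19:45 → clear.
Percussion Overdub: ends 11:40 at or before Tech Soundcheck starts 19:45 → clear.
Tech Run-through: ends 14:50 at or before Tech Soundcheck starts 19:45 → clear.
Tech Session: ends 16:00 at or before Tech Soundcheck starts 19:45 → clear.
Full Mixing: ends 17:40 at or before Tech Soundcheck starts 19:45 → clear.
Chamber Warm-up: ends 18:55 at or before Tech Soundcheck starts 19:45 → clear.
Rhythm Block: starts 19:25 before Tech Soundcheck ends 19:50, and ends 21:00 after Tech Soundcheck starts 19:45 → overlap.
Tech Soundcheck overlaps Rhythm Block.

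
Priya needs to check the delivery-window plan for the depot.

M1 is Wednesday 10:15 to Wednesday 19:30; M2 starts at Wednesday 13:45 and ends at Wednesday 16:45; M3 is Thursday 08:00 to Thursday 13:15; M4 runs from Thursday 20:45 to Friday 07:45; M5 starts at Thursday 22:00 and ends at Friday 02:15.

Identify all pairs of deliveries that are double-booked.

M1 & M2, M4 & M5

Check each pair: they overlap iff neither finishes before the other starts.
Sorted by start: M1, M2, M3, M4, M5.
M2 starts before M1 ends → M1 and M2 overlap.
M3 starts after M1 ends, so M1 has no further overlaps.
M3 starts after M2 ends, so M2 has no further overlaps.
M4 starts after M3 ends, so M3 has no further overlaps.
M5 starts before M4 ends → M4 and M5 overlap.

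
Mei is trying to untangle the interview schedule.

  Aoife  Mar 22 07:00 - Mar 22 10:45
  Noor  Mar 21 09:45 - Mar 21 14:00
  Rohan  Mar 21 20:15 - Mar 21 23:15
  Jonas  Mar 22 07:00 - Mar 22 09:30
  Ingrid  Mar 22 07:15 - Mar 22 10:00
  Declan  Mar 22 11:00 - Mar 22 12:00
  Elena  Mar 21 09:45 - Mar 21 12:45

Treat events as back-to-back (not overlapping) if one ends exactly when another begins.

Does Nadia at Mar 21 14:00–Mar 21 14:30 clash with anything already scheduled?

No — it doesn't clash with anything

Noor: ends Mar 21 14:00 at or before Nadia starts Mar 21 14:00 → clear.
Elena: ends Mar 21 12:45 at or before Nadia starts Mar 21 14:00 → clear.
Rohan: starts Mar 21 20:15 at or after Nadia ends Mar 21 14:30 → clear.
Jonas: starts Mar 22 07:00 at or after Nadia ends Mar 21 14:30 → clear.
Aoife: starts Mar 22 07:00 at or after Nadia ends Mar 21 14:30 → clear.
Ingrid: starts Mar 22 07:15 at or after Nadia ends Mar 21 14:30 → clear.
Declan: starts Mar 22 11:00 at or after Nadia ends Mar 21 14:30 → clear.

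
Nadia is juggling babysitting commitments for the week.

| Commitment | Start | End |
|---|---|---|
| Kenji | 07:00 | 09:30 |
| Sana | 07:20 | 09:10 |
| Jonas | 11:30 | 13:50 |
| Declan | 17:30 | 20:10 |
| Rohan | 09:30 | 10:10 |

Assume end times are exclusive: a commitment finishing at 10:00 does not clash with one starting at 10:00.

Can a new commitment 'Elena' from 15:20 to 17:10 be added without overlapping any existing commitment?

Kenji: ends 09:30 at or before Elena starts 15:20 → clear.
Sana: ends 09:10 at or before Elena starts 15:20 → clear.
Rohan: ends 10:10 at or before Elena starts 15:20 → clear.
Jonas: ends 13:50 at or before Elena starts 15:20 → clear.
Declan: starts 17:30 at or after Elena ends 17:10 → clear.

Yes — the slot is free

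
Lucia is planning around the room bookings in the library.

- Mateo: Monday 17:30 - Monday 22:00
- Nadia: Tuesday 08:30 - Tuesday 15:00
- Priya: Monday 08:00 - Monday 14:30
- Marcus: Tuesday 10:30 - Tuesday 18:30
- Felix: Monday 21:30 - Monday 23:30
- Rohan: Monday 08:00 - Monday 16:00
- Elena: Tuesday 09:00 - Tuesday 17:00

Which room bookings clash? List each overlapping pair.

Elena & Marcus, Elena & Nadia, Felix & Mateo, Marcus & Nadia, Priya & Rohan

Sorted by start: Rohan, Priya, Mateo, Felix, Nadia, Elena, Marcus.
Priya starts before Rohan ends → Rohan and Priya overlap.
Mateo starts after Rohan ends — done with Rohan.
Mateo starts after Priya ends — done with Priya.
Felix starts before Mateo ends → Mateo and Felix overlap.
Nadia starts after Mateo ends — done with Mateo.
Nadia starts after Felix ends — done with Felix.
Elena starts before Nadia ends → Nadia and Elena overlap.
Marcus starts before Nadia ends → Nadia and Marcus overlap.
Marcus starts before Elena ends → Elena and Marcus overlap.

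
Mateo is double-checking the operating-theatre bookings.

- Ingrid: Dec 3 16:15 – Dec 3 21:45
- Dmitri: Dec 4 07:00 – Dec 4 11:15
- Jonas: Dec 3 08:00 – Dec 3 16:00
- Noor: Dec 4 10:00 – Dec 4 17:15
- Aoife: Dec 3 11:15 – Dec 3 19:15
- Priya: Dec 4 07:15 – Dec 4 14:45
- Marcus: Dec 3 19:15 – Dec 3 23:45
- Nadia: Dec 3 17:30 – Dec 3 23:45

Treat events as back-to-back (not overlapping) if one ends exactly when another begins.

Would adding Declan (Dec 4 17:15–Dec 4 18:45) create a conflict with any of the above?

No — it doesn't clash with anything

Jonas: ends Dec 3 16:00 at or before Declan starts Dec 4 17:15 → clear.
Aoife: ends Dec 3 19:15 at or before Declan starts Dec 4 17:15 → clear.
Ingrid: ends Dec 3 21:45 at or before Declan starts Dec 4 17:15 → clear.
Nadia: ends Dec 3 23:45 at or before Declan starts Dec 4 17:15 → clear.
Marcus: ends Dec 3 23:45 at or before Declan starts Dec 4 17:15 → clear.
Dmitri: ends Dec 4 11:15 at or before Declan starts Dec 4 17:15 → clear.
Priya: ends Dec 4 14:45 at or before Declan starts Dec 4 17:15 → clear.
Noor: ends Dec 4 17:15 at or before Declan starts Dec 4 17:15 → clear.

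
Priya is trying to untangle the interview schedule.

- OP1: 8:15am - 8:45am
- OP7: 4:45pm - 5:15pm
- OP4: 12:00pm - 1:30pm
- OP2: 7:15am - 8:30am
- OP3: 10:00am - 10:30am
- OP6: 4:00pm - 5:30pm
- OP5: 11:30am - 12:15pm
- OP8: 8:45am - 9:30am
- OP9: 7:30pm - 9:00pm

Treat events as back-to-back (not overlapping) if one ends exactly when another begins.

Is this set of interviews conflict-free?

Sorted by start: OP2, OP1, OP8, OP3, OP5, OP4, OP6, OP7, OP9.
OP1 starts before OP2 ends → OP2 and OP1 overlap.
That's a conflict, so the schedule is not conflict-free.

No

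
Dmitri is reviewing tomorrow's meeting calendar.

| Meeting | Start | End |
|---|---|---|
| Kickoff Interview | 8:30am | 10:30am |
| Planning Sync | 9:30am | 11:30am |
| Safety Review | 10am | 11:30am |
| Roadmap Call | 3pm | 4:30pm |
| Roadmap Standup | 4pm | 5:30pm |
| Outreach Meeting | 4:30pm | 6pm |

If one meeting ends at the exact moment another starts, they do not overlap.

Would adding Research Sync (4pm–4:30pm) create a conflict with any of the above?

Kickoff Interview: ends 10:30am at or before Research Sync starts 4pm → clear.
Planning Sync: ends 11:30am at or before Research Sync starts 4pm → clear.
Safety Review: ends 11:30am at or before Research Sync starts 4pm → clear.
Roadmap Call: starts 3pm before Research Sync ends 4:30pm, and ends 4:30pm after Research Sync starts 4pm → overlap.
Roadmap Standup: starts 4pm before Research Sync ends 4:30pm, and ends 5:30pm after Research Sync starts 4pm → overlap.
Outreach Meeting: starts 4:30pm at or after Research Sync ends 4:30pm → clear.
Research Sync overlaps Roadmap Call, Roadmap Standup.

Yes — it overlaps Roadmap Call, Roadmap Standup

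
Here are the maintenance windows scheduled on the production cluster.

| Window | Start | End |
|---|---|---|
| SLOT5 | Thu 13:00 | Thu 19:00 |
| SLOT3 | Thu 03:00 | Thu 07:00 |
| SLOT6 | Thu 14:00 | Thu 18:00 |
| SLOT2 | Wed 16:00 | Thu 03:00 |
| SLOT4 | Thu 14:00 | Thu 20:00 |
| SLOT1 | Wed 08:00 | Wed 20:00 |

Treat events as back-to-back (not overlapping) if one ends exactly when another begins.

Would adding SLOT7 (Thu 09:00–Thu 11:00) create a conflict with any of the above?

SLOT1: ends Wed 20:00 at or before SLOT7 starts Thu 09:00 → clear.
SLOT2: ends Thu 03:00 at or before SLOT7 starts Thu 09:00 → clear.
SLOT3: ends Thu 07:00 at or before SLOT7 starts Thu 09:00 → clear.
SLOT5: starts Thu 13:00 at or after SLOT7 ends Thu 11:00 → clear.
SLOT4: starts Thu 14:00 at or after SLOT7 ends Thu 11:00 → clear.
SLOT6: starts Thu 14:00 at or after SLOT7 ends Thu 11:00 → clear.

No — it doesn't clash with anything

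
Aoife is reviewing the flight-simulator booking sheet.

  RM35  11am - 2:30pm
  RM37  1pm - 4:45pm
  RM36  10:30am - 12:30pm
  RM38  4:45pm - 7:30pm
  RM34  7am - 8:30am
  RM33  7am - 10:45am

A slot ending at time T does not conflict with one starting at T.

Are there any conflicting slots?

Sorted by start: RM33, RM34, RM36, RM35, RM37, RM38.
RM34 starts before RM33 ends → RM33 and RM34 overlap.
That's a conflict, so the schedule is not conflict-free.

Yes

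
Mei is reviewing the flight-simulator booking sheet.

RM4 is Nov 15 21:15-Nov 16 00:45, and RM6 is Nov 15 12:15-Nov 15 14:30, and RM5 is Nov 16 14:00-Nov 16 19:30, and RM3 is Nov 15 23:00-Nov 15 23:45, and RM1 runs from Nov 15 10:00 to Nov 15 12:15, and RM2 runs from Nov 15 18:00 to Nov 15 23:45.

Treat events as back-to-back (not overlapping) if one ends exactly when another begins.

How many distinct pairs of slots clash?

Sorted by start: RM1, RM6, RM2, RM4, RM3, RM5.
RM6 starts exactly when RM1 ends (back-to-back, no overlap), so nothing later overlaps RM1 either.
RM2 starts after RM6 ends, so nothing later overlaps RM6 either.
RM4 starts before RM2 ends → RM2 and RM4 overlap.
RM3 starts before RM2 ends → RM2 and RM3 overlap.
RM5 starts after RM2 ends.
RM3 starts before RM4 ends → RM4 and RM3 overlap.
RM5 starts after RM4 ends.
RM5 starts after RM3 ends.
Overlapping pairs: RM2 & RM3, RM2 & RM4, RM3 & RM4 — 3 in total.

3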